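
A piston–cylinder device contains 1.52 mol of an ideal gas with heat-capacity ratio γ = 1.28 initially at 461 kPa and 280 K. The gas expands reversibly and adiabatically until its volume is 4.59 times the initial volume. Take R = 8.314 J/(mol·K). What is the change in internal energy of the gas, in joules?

-4390 J

V₁ = nRT₁/P₁ = 1.52×8.314×280/461 = 7.68 L.
Adiabatic: TV^(γ−1) = const ⇒ T₂ = 280×(0.218)^0.280 = 183 K; PV^γ = const ⇒ P₂ = 65.6 kPa.
For an ideal gas ΔU = nCvΔT with Cv = R/(γ−1) = 29.7 J/(mol·K).
ΔU = 1.52×29.7×(183−280) = -4390 J.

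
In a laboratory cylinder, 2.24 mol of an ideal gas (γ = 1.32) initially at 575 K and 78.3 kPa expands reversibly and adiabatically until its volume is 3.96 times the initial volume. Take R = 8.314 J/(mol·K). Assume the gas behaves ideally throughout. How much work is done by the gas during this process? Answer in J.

V₁ = nRT₁/P₁ = 2.24×8.314×575/78.3 = 137 L.
Adiabatic: TV^(γ−1) = const ⇒ T₂ = 575×(0.253)^0.320 = 370 K; PV^γ = const ⇒ P₂ = 12.7 kPa.
ΔU = nCvΔT = 2.24×26.0×(370−575) = -11900 J.
Q = 0 for an adiabatic process, so W = −ΔU = 11900 J.

11900 J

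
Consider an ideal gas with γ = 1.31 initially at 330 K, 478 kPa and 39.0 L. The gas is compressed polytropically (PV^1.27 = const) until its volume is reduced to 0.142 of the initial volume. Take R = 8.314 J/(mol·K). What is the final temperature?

Polytropic n=1.27: T₂ = T₁(V₁/V₂)^(n−1) = 330×(7.04)^0.27 = 559 K; P₂ = P₁(V₁/V₂)^n = 5700 kPa.

559 K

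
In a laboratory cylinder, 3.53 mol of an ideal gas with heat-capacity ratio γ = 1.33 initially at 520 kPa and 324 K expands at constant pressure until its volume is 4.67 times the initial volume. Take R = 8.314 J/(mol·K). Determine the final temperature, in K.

1510 K

V₁ = nRT₁/P₁ = 3.53×8.314×324/520 = 18.3 L.
Isobaric: P stays 520 kPa; V/T = const ⇒ T₂ = 1510 K, V₂ = 85.4 L.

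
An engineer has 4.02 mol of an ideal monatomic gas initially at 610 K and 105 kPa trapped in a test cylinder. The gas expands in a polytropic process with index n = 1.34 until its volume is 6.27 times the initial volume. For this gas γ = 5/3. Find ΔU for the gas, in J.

V₁ = nRT₁/P₁ = 4.02×8.314×610/105 = 194 L.
Polytropic n=1.34: T₂ = T₁(V₁/V₂)^(n−1) = 610×(0.159)^0.34 = 327 K; P₂ = P₁(V₁/V₂)^n = 8.97 kPa.
For an ideal gas ΔU = nCvΔT with Cv = (3/2)R = 12.5 J/(mol·K).
ΔU = 4.02×12.5×(327−610) = -14200 J.

-14200 J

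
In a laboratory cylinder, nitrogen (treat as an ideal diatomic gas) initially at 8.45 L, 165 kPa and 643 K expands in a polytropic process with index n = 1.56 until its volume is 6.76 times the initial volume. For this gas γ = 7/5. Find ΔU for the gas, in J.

-2290 J

n = P₁V₁/(RT₁) = 165×8.45/(8.314×643) = 0.261 mol.
Polytropic n=1.56: T₂ = T₁(V₁/V₂)^(n−1) = 643×(0.148)^0.56 = 221 K; P₂ = P₁(V₁/V₂)^n = 8.37 kPa.
For an ideal gas ΔU = nCvΔT with Cv = (5/2)R = 20.8 J/(mol·K).
ΔU = 0.261×20.8×(221−643) = -2290 J.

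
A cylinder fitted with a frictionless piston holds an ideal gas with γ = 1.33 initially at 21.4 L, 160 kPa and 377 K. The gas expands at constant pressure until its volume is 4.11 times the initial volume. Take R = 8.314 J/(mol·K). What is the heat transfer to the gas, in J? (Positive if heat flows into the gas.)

42900 J

n = P₁V₁/(RT₁) = 160×21.4/(8.314×377) = 1.09 mol.
Isobaric: P stays 160 kPa; V/T = const ⇒ T₂ = 1550 K, V₂ = 88.0 L.
W = PΔV = 160×(88.0−21.4) kPa·L = 10600 J.
ΔU = nCvΔT = 1.09×25.2×(1550−377) = 32300 J.
Q = ΔU + W = nCpΔT = 42900 J.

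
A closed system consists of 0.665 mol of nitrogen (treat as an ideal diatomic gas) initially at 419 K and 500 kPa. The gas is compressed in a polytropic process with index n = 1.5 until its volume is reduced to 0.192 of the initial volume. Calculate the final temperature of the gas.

956 K

V₁ = nRT₁/P₁ = 0.665×8.314×419/500 = 4.63 L.
Polytropic n=1.5: T₂ = T₁(V₁/V₂)^(n−1) = 419×(5.21)^0.50 = 956 K; P₂ = P₁(V₁/V₂)^n = 5940 kPa.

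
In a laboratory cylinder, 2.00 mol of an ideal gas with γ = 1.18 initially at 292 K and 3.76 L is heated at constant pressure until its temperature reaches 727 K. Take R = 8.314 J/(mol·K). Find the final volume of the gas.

9.36 L

P₁ = nRT₁/V₁ = 2.00×8.314×292/3.76 = 1290 kPa.
Isobaric: P stays 1290 kPa; V/T = const ⇒ T₂ = 727 K, V₂ = 9.36 L.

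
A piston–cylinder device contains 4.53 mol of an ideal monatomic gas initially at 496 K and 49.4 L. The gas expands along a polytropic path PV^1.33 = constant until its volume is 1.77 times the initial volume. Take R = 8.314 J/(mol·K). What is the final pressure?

177 kPa

P₁ = nRT₁/V₁ = 4.53×8.314×496/49.4 = 378 kPa.
Polytropic n=1.33: T₂ = T₁(V₁/V₂)^(n−1) = 496×(0.565)^0.33 = 411 K; P₂ = P₁(V₁/V₂)^n = 177 kPa.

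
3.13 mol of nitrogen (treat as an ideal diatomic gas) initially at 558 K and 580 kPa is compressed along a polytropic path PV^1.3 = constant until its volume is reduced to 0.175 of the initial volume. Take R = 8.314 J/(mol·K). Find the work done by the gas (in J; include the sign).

-33200 J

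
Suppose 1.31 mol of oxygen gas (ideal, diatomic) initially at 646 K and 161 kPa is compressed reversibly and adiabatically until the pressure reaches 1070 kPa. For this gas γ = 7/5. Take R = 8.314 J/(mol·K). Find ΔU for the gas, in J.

12600 J

V₁ = nRT₁/P₁ = 1.31×8.314×646/161 = 43.7 L.
Adiabatic: T₂/T₁ = (P₂/P₁)^((γ−1)/γ) ⇒ T₂ = 646×(6.65)^0.286 = 1110 K; V₂ = 11.3 L.
For an ideal gas ΔU = nCvΔT with Cv = (5/2)R = 20.8 J/(mol·K).
ΔU = 1.31×20.8×(1110−646) = 12600 J.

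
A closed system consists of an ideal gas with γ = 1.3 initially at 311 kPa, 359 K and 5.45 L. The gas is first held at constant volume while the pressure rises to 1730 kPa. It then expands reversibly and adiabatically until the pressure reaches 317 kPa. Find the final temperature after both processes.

1350 K

n = P₁V₁/(RT₁) = 311×5.45/(8.314×359) = 0.568 mol.
Step 1 — Isochoric: V stays 5.45 L; P/T = const ⇒ T₂ = 2000 K, P₂ = 1730 kPa.
W = 0 (no volume change).
ΔU = nCvΔT = 0.568×27.7×(2000−359) = 25800 J.
Q = ΔU = 25800 J.
State after step 1: P = 1730 kPa, V = 5.45 L, T = 2000 K.
Step 2 — Adiabatic: T₂/T₁ = (P₂/P₁)^((γ−1)/γ) ⇒ T₂ = 2000×(0.183)^0.231 = 1350 K; V₂ = 20.1 L.
ΔU = nCvΔT = 0.568×27.7×(1350−2000) = -10200 J.
Q = 0 for an adiabatic process, so W = −ΔU = 10200 J.
Net over both steps: W = 10200 J, Q = 25800 J, ΔU = 15600 J.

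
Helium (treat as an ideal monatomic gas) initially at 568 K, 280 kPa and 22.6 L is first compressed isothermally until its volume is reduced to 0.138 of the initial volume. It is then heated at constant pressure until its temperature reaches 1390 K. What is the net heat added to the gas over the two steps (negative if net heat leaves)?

10400 J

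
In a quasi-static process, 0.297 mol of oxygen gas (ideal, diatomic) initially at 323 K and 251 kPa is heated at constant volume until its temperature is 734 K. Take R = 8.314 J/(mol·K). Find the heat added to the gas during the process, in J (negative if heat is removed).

V₁ = nRT₁/P₁ = 0.297×8.314×323/251 = 3.18 L.
Isochoric: V stays 3.18 L; P/T = const ⇒ T₂ = 734 K, P₂ = 570 kPa.
W = 0 (no volume change).
ΔU = nCvΔT = 0.297×20.8×(734−323) = 2540 J.
Q = ΔU = 2540 J.

2540 J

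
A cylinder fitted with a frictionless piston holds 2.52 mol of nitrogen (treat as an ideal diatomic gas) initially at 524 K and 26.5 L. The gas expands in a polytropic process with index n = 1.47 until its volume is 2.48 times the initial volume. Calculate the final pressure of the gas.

109 kPa

P₁ = nRT₁/V₁ = 2.52×8.314×524/26.5 = 414 kPa.
Polytropic n=1.47: T₂ = T₁(V₁/V₂)^(n−1) = 524×(0.403)^0.47 = 342 K; P₂ = P₁(V₁/V₂)^n = 109 kPa.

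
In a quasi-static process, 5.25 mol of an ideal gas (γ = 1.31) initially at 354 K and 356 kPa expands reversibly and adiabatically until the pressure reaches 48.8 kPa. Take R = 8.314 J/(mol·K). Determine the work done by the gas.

V₁ = nRT₁/P₁ = 5.25×8.314×354/356 = 43.4 L.
Adiabatic: T₂/T₁ = (P₂/P₁)^((γ−1)/γ) ⇒ T₂ = 354×(0.137)^0.237 = 221 K; V₂ = 198 L.
ΔU = nCvΔT = 5.25×26.8×(221−354) = -18700 J.
Q = 0 for an adiabatic process, so W = −ΔU = 18700 J.

18700 J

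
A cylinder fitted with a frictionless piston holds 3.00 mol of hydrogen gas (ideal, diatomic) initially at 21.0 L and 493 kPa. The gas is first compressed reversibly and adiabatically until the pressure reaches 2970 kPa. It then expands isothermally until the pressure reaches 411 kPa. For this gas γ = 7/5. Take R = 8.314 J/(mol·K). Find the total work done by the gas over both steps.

T₁ = P₁V₁/(nR) = 493×21.0/(3.00×8.314) = 415 K.
Step 1 — Adiabatic: T₂/T₁ = (P₂/P₁)^((γ−1)/γ) ⇒ T₂ = 415×(6.02)^0.286 = 693 K; V₂ = 5.82 L.
ΔU = nCvΔT = 3.00×20.8×(693−415) = 17400 J.
Q = 0 for an adiabatic process, so W = −ΔU = -17400 J.
State after step 1: P = 2970 kPa, V = 5.82 L, T = 693 K.
Step 2 — Isothermal: T stays 693 K; PV = const ⇒ V₂ = 42.1 L, P₂ = 411 kPa.
ΔU = 0 (ideal gas, T constant).
W = nRT ln(V₂/V₁) = 3.00×8.314×693×ln(7.23) = 34200 J.
Q = ΔU + W = 34200 J.
Net over both steps: W = 16900 J, Q = 34200 J, ΔU = 17400 J.

16900 J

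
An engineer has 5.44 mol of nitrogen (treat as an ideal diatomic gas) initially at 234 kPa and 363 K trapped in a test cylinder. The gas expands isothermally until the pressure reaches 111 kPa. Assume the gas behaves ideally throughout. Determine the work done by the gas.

V₁ = nRT₁/P₁ = 5.44×8.314×363/234 = 70.2 L.
Isothermal: T stays 363 K; PV = const ⇒ V₂ = 148 L, P₂ = 111 kPa.
W = nRT ln(V₂/V₁) = 5.44×8.314×363×ln(2.11) = 12200 J.

12200 J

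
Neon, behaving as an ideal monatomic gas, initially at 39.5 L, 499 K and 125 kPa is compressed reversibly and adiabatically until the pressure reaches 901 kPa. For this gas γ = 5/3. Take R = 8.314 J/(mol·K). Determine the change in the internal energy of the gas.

8910 J

n = P₁V₁/(RT₁) = 125×39.5/(8.314×499) = 1.19 mol.
Adiabatic: T₂/T₁ = (P₂/P₁)^((γ−1)/γ) ⇒ T₂ = 499×(7.21)^0.400 = 1100 K; V₂ = 12.1 L.
For an ideal gas ΔU = nCvΔT with Cv = (3/2)R = 12.5 J/(mol·K).
ΔU = 1.19×12.5×(1100−499) = 8910 J.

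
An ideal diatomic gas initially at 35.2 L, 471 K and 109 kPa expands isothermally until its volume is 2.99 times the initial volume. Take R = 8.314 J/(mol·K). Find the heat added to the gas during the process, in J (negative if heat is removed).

4200 J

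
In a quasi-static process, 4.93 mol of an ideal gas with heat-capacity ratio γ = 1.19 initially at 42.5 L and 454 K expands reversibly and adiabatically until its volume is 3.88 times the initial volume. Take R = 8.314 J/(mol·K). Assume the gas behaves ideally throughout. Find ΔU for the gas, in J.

P₁ = nRT₁/V₁ = 4.93×8.314×454/42.5 = 438 kPa.
Adiabatic: TV^(γ−1) = const ⇒ T₂ = 454×(0.258)^0.190 = 351 K; PV^γ = const ⇒ P₂ = 87.2 kPa.
For an ideal gas ΔU = nCvΔT with Cv = R/(γ−1) = 43.8 J/(mol·K).
ΔU = 4.93×43.8×(351−454) = -22200 J.

-22200 J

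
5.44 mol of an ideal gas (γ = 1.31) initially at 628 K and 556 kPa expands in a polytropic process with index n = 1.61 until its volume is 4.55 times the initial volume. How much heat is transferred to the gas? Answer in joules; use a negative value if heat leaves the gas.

-27200 J

V₁ = nRT₁/P₁ = 5.44×8.314×628/556 = 51.1 L.
Polytropic n=1.61: T₂ = T₁(V₁/V₂)^(n−1) = 628×(0.220)^0.61 = 249 K; P₂ = P₁(V₁/V₂)^n = 48.5 kPa.
W = (P₁V₁−P₂V₂)/(n−1) = (556×51.1−48.5×232)/0.61 = 28100 J.
ΔU = nCvΔT = 5.44×26.8×(249−628) = -55300 J.
Q = ΔU + W = -27200 J.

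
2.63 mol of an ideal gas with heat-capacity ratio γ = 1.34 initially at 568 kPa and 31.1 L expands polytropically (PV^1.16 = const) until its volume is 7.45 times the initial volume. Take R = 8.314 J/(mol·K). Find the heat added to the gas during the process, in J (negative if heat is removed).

T₁ = P₁V₁/(nR) = 568×31.1/(2.63×8.314) = 808 K.
Polytropic n=1.16: T₂ = T₁(V₁/V₂)^(n−1) = 808×(0.134)^0.16 = 586 K; P₂ = P₁(V₁/V₂)^n = 55.3 kPa.
W = (P₁V₁−P₂V₂)/(n−1) = (568×31.1−55.3×232)/0.16 = 30300 J.
ΔU = nCvΔT = 2.63×24.5×(586−808) = -14300 J.
Q = ΔU + W = 16100 J.

16100 J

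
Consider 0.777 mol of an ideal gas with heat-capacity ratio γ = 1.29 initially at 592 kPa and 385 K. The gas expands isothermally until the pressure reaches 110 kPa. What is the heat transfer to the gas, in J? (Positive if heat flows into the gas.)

4190 J

V₁ = nRT₁/P₁ = 0.777×8.314×385/592 = 4.20 L.
Isothermal: T stays 385 K; PV = const ⇒ V₂ = 22.6 L, P₂ = 110 kPa.
ΔU = 0 (ideal gas, T constant).
W = nRT ln(V₂/V₁) = 0.777×8.314×385×ln(5.38) = 4190 J.
Q = ΔU + W = 4190 J.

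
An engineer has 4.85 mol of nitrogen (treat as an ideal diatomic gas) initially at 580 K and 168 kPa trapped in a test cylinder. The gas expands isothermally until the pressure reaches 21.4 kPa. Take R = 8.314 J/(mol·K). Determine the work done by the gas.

V₁ = nRT₁/P₁ = 4.85×8.314×580/168 = 139 L.
Isothermal: T stays 580 K; PV = const ⇒ V₂ = 1090 L, P₂ = 21.4 kPa.
W = nRT ln(V₂/V₁) = 4.85×8.314×580×ln(7.85) = 48200 J.

48200 J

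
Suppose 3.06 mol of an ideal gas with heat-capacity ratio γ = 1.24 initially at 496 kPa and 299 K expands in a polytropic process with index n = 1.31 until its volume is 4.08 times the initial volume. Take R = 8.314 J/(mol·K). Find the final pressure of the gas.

78.6 kPa

V₁ = nRT₁/P₁ = 3.06×8.314×299/496 = 15.3 L.
Polytropic n=1.31: T₂ = T₁(V₁/V₂)^(n−1) = 299×(0.245)^0.31 = 193 K; P₂ = P₁(V₁/V₂)^n = 78.6 kPa.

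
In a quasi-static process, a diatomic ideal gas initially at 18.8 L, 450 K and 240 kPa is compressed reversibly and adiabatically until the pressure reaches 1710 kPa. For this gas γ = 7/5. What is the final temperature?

789 K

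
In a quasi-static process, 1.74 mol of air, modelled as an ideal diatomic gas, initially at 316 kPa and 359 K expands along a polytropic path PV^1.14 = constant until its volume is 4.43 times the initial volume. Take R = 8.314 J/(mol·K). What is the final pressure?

V₁ = nRT₁/P₁ = 1.74×8.314×359/316 = 16.4 L.
Polytropic n=1.14: T₂ = T₁(V₁/V₂)^(n−1) = 359×(0.226)^0.14 = 291 K; P₂ = P₁(V₁/V₂)^n = 57.9 kPa.

57.9 kPa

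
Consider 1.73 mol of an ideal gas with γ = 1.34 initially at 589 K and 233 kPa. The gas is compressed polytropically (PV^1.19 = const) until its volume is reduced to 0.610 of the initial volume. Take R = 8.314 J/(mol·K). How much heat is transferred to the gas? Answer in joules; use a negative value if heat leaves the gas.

V₁ = nRT₁/P₁ = 1.73×8.314×589/233 = 36.4 L.
Polytropic n=1.19: T₂ = T₁(V₁/V₂)^(n−1) = 589×(1.64)^0.19 = 647 K; P₂ = P₁(V₁/V₂)^n = 420 kPa.
W = (P₁V₁−P₂V₂)/(n−1) = (233×36.4−420×22.2)/0.19 = -4390 J.
ΔU = nCvΔT = 1.73×24.5×(647−589) = 2450 J.
Q = ΔU + W = -1940 J.

-1940 J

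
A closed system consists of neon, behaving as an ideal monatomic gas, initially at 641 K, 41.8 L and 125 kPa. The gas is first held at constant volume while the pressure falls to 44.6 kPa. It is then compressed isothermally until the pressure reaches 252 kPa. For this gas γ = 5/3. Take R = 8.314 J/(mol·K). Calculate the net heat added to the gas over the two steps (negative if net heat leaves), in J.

-8270 J

n = P₁V₁/(RT₁) = 125×41.8/(8.314×641) = 0.980 mol.
Step 1 — Isochoric: V stays 41.8 L; P/T = const ⇒ T₂ = 229 K, P₂ = 44.6 kPa.
W = 0 (no volume change).
ΔU = nCvΔT = 0.980×12.5×(229−641) = -5040 J.
Q = ΔU = -5040 J.
State after step 1: P = 44.6 kPa, V = 41.8 L, T = 229 K.
Step 2 — Isothermal: T stays 229 K; PV = const ⇒ V₂ = 7.40 L, P₂ = 252 kPa.
ΔU = 0 (ideal gas, T constant).
W = nRT ln(V₂/V₁) = 0.980×8.314×229×ln(0.177) = -3230 J.
Q = ΔU + W = -3230 J.
Net over both steps: W = -3230 J, Q = -8270 J, ΔU = -5040 J.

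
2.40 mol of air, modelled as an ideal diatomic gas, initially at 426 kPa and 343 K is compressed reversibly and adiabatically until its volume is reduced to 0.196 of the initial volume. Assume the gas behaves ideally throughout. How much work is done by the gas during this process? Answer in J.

-15700 J

V₁ = nRT₁/P₁ = 2.40×8.314×343/426 = 16.1 L.
Adiabatic: TV^(γ−1) = const ⇒ T₂ = 343×(5.10)^0.400 = 658 K; PV^γ = const ⇒ P₂ = 4170 kPa.
ΔU = nCvΔT = 2.40×20.8×(658−343) = 15700 J.
Q = 0 for an adiabatic process, so W = −ΔU = -15700 J.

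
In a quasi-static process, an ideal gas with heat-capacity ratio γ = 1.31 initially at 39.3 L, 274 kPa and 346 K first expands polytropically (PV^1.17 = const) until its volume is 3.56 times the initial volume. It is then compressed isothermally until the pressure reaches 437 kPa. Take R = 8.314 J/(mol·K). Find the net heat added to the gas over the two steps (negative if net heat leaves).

-11400 J

n = P₁V₁/(RT₁) = 274×39.3/(8.314×346) = 3.74 mol.
Step 1 — Polytropic n=1.17: T₂ = T₁(V₁/V₂)^(n−1) = 346×(0.281)^0.17 = 279 K; P₂ = P₁(V₁/V₂)^n = 62.0 kPa.
W = (P₁V₁−P₂V₂)/(n−1) = (274×39.3−62.0×140)/0.17 = 12300 J.
ΔU = nCvΔT = 3.74×26.8×(279−346) = -6740 J.
Q = ΔU + W = 5550 J.
State after step 1: P = 62.0 kPa, V = 140 L, T = 279 K.
Step 2 — Isothermal: T stays 279 K; PV = const ⇒ V₂ = 19.9 L, P₂ = 437 kPa.
ΔU = 0 (ideal gas, T constant).
W = nRT ln(V₂/V₁) = 3.74×8.314×279×ln(0.142) = -16900 J.
Q = ΔU + W = -16900 J.
Net over both steps: W = -4640 J, Q = -11400 J, ΔU = -6740 J.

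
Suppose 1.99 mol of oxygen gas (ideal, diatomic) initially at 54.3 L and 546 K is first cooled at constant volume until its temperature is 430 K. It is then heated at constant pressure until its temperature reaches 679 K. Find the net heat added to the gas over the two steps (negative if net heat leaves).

9620 J

P₁ = nRT₁/V₁ = 1.99×8.314×546/54.3 = 166 kPa.
Step 1 — Isochoric: V stays 54.3 L; P/T = const ⇒ T₂ = 430 K, P₂ = 131 kPa.
W = 0 (no volume change).
ΔU = nCvΔT = 1.99×20.8×(430−546) = -4800 J.
Q = ΔU = -4800 J.
State after step 1: P = 131 kPa, V = 54.3 L, T = 430 K.
Step 2 — Isobaric: P stays 131 kPa; V/T = const ⇒ T₂ = 679 K, V₂ = 85.7 L.
W = PΔV = 131×(85.7−54.3) kPa·L = 4120 J.
ΔU = nCvΔT = 1.99×20.8×(679−430) = 10300 J.
Q = ΔU + W = nCpΔT = 14400 J.
Net over both steps: W = 4120 J, Q = 9620 J, ΔU = 5500 J.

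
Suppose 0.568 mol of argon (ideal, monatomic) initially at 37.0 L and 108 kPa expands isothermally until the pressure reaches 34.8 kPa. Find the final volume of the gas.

115 L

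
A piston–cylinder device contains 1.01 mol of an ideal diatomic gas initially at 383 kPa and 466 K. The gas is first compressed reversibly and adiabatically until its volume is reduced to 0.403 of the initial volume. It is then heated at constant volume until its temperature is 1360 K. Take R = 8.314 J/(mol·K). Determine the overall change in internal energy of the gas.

18800 J

V₁ = nRT₁/P₁ = 1.01×8.314×466/383 = 10.2 L.
Step 1 — Adiabatic: TV^(γ−1) = const ⇒ T₂ = 466×(2.48)^0.400 = 670 K; PV^γ = const ⇒ P₂ = 1370 kPa.
ΔU = nCvΔT = 1.01×20.8×(670−466) = 4290 J.
Q = 0 for an adiabatic process, so W = −ΔU = -4290 J.
State after step 1: P = 1370 kPa, V = 4.12 L, T = 670 K.
Step 2 — Isochoric: V stays 4.12 L; P/T = const ⇒ T₂ = 1360 K, P₂ = 2770 kPa.
W = 0 (no volume change).
ΔU = nCvΔT = 1.01×20.8×(1360−670) = 14500 J.
Q = ΔU = 14500 J.
Net over both steps: W = -4290 J, Q = 14500 J, ΔU = 18800 J.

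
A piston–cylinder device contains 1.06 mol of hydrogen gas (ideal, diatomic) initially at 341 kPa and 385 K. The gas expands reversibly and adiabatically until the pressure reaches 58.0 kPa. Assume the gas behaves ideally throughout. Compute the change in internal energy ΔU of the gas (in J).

V₁ = nRT₁/P₁ = 1.06×8.314×385/341 = 9.95 L.
Adiabatic: T₂/T₁ = (P₂/P₁)^((γ−1)/γ) ⇒ T₂ = 385×(0.170)^0.286 = 232 K; V₂ = 35.3 L.
For an ideal gas ΔU = nCvΔT with Cv = (5/2)R = 20.8 J/(mol·K).
ΔU = 1.06×20.8×(232−385) = -3370 J.

-3370 J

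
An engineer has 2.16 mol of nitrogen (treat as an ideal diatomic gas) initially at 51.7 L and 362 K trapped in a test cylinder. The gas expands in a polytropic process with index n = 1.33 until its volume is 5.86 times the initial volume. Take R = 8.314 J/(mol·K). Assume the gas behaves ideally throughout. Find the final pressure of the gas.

12.0 kPa

P₁ = nRT₁/V₁ = 2.16×8.314×362/51.7 = 126 kPa.
Polytropic n=1.33: T₂ = T₁(V₁/V₂)^(n−1) = 362×(0.171)^0.33 = 202 K; P₂ = P₁(V₁/V₂)^n = 12.0 kPa.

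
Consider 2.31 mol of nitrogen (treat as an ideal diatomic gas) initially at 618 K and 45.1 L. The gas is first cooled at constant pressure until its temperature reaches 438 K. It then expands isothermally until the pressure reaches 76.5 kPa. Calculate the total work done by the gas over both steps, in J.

6940 J

P₁ = nRT₁/V₁ = 2.31×8.314×618/45.1 = 263 kPa.
Step 1 — Isobaric: P stays 263 kPa; V/T = const ⇒ T₂ = 438 K, V₂ = 32.0 L.
W = PΔV = 263×(32.0−45.1) kPa·L = -3460 J.
ΔU = nCvΔT = 2.31×20.8×(438−618) = -8640 J.
Q = ΔU + W = nCpΔT = -12100 J.
State after step 1: P = 263 kPa, V = 32.0 L, T = 438 K.
Step 2 — Isothermal: T stays 438 K; PV = const ⇒ V₂ = 110 L, P₂ = 76.5 kPa.
ΔU = 0 (ideal gas, T constant).
W = nRT ln(V₂/V₁) = 2.31×8.314×438×ln(3.44) = 10400 J.
Q = ΔU + W = 10400 J.
Net over both steps: W = 6940 J, Q = -1710 J, ΔU = -8640 J.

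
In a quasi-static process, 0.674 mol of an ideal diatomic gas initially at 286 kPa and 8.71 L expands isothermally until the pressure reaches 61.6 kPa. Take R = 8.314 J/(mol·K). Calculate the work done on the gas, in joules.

-3820 J

T₁ = P₁V₁/(nR) = 286×8.71/(0.674×8.314) = 445 K.
Isothermal: T stays 445 K; PV = const ⇒ V₂ = 40.4 L, P₂ = 61.6 kPa.
W = nRT ln(V₂/V₁) = 0.674×8.314×445×ln(4.64) = 3820 J.
Work done on the gas = −W_by = -3820 J.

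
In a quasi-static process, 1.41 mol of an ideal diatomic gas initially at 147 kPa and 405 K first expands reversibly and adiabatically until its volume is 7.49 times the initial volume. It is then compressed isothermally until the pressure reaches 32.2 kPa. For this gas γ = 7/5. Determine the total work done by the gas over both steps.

3810 J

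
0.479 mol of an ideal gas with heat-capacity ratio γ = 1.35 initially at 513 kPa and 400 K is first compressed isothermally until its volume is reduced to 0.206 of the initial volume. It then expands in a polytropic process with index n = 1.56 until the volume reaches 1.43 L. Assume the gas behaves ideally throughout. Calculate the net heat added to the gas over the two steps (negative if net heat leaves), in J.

-3140 J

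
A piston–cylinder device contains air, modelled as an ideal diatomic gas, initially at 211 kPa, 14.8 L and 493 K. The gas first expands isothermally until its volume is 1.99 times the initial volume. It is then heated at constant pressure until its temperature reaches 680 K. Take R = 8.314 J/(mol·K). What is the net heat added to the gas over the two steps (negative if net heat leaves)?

n = P₁V₁/(RT₁) = 211×14.8/(8.314×493) = 0.762 mol.
Step 1 — Isothermal: T stays 493 K; PV = const ⇒ V₂ = 29.5 L, P₂ = 106 kPa.
ΔU = 0 (ideal gas, T constant).
W = nRT ln(V₂/V₁) = 0.762×8.314×493×ln(1.99) = 2150 J.
Q = ΔU + W = 2150 J.
State after step 1: P = 106 kPa, V = 29.5 L, T = 493 K.
Step 2 — Isobaric: P stays 106 kPa; V/T = const ⇒ T₂ = 680 K, V₂ = 40.6 L.
W = PΔV = 106×(40.6−29.5) kPa·L = 1180 J.
ΔU = nCvΔT = 0.762×20.8×(680−493) = 2960 J.
Q = ΔU + W = nCpΔT = 4150 J.
Net over both steps: W = 3330 J, Q = 6290 J, ΔU = 2960 J.

6290 J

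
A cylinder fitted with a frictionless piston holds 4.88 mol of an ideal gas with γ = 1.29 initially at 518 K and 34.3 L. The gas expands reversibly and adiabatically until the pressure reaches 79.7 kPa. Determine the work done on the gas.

P₁ = nRT₁/V₁ = 4.88×8.314×518/34.3 = 613 kPa.
Adiabatic: T₂/T₁ = (P₂/P₁)^((γ−1)/γ) ⇒ T₂ = 518×(0.130)^0.225 = 327 K; V₂ = 167 L.
ΔU = nCvΔT = 4.88×28.7×(327−518) = -26700 J.
Q = 0 for an adiabatic process, so W = −ΔU = 26700 J.
Work done on the gas = −W_by = -26700 J.

-26700 J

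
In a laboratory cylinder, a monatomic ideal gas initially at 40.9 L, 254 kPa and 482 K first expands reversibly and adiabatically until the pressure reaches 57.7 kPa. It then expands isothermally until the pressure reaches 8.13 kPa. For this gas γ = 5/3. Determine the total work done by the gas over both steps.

n = P₁V₁/(RT₁) = 254×40.9/(8.314×482) = 2.59 mol.
Step 1 — Adiabatic: T₂/T₁ = (P₂/P₁)^((γ−1)/γ) ⇒ T₂ = 482×(0.227)^0.400 = 266 K; V₂ = 99.5 L.
ΔU = nCvΔT = 2.59×12.5×(266−482) = -6970 J.
Q = 0 for an adiabatic process, so W = −ΔU = 6970 J.
State after step 1: P = 57.7 kPa, V = 99.5 L, T = 266 K.
Step 2 — Isothermal: T stays 266 K; PV = const ⇒ V₂ = 706 L, P₂ = 8.13 kPa.
ΔU = 0 (ideal gas, T constant).
W = nRT ln(V₂/V₁) = 2.59×8.314×266×ln(7.10) = 11300 J.
Q = ΔU + W = 11300 J.
Net over both steps: W = 18200 J, Q = 11300 J, ΔU = -6970 J.

18200 J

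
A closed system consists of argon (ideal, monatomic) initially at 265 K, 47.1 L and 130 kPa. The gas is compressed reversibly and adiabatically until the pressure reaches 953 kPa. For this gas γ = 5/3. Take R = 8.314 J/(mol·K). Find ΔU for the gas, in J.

11200 J

n = P₁V₁/(RT₁) = 130×47.1/(8.314×265) = 2.78 mol.
Adiabatic: T₂/T₁ = (P₂/P₁)^((γ−1)/γ) ⇒ T₂ = 265×(7.33)^0.400 = 588 K; V₂ = 14.3 L.
For an ideal gas ΔU = nCvΔT with Cv = (3/2)R = 12.5 J/(mol·K).
ΔU = 2.78×12.5×(588−265) = 11200 J.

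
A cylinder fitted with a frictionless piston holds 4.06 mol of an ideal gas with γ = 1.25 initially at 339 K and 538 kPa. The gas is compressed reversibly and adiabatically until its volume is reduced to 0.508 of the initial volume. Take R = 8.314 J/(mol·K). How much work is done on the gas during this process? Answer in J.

8440 J

V₁ = nRT₁/P₁ = 4.06×8.314×339/538 = 21.3 L.
Adiabatic: TV^(γ−1) = const ⇒ T₂ = 339×(1.97)^0.250 = 402 K; PV^γ = const ⇒ P₂ = 1250 kPa.
ΔU = nCvΔT = 4.06×33.3×(402−339) = 8440 J.
Q = 0 for an adiabatic process, so W = −ΔU = -8440 J.
Work done on the gas = −W_by = 8440 J.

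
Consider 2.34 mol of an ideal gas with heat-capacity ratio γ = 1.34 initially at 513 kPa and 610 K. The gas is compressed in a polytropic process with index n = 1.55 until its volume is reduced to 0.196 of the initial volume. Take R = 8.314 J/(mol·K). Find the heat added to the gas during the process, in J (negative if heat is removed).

V₁ = nRT₁/P₁ = 2.34×8.314×610/513 = 23.1 L.
Polytropic n=1.55: T₂ = T₁(V₁/V₂)^(n−1) = 610×(5.10)^0.55 = 1490 K; P₂ = P₁(V₁/V₂)^n = 6410 kPa.
W = (P₁V₁−P₂V₂)/(n−1) = (513×23.1−6410×4.53)/0.55 = -31300 J.
ΔU = nCvΔT = 2.34×24.5×(1490−610) = 50600 J.
Q = ΔU + W = 19300 J.

19300 J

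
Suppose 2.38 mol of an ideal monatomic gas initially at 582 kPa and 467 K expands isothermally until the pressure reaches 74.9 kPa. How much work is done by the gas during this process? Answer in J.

V₁ = nRT₁/P₁ = 2.38×8.314×467/582 = 15.9 L.
Isothermal: T stays 467 K; PV = const ⇒ V₂ = 123 L, P₂ = 74.9 kPa.
W = nRT ln(V₂/V₁) = 2.38×8.314×467×ln(7.77) = 18900 J.

18900 J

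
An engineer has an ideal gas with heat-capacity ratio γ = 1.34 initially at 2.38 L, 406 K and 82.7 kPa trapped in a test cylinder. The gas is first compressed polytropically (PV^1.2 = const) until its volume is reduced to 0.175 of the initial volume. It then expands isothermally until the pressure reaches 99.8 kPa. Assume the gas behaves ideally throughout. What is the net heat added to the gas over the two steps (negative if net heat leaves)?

n = P₁V₁/(RT₁) = 82.7×2.38/(8.314×406) = 0.0583 mol.
Step 1 — Polytropic n=1.2: T₂ = T₁(V₁/V₂)^(n−1) = 406×(5.71)^0.20 = 575 K; P₂ = P₁(V₁/V₂)^n = 670 kPa.
W = (P₁V₁−P₂V₂)/(n−1) = (82.7×2.38−670×0.416)/0.20 = -410 J.
ΔU = nCvΔT = 0.0583×24.5×(575−406) = 241 J.
Q = ΔU + W = -169 J.
State after step 1: P = 670 kPa, V = 0.416 L, T = 575 K.
Step 2 — Isothermal: T stays 575 K; PV = const ⇒ V₂ = 2.79 L, P₂ = 99.8 kPa.
ΔU = 0 (ideal gas, T constant).
W = nRT ln(V₂/V₁) = 0.0583×8.314×575×ln(6.71) = 531 J.
Q = ΔU + W = 531 J.
Net over both steps: W = 120 J, Q = 362 J, ΔU = 241 J.

362 J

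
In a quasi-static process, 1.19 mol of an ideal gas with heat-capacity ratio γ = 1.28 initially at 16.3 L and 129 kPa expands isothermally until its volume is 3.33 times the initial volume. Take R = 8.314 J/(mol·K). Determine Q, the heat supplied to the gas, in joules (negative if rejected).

T₁ = P₁V₁/(nR) = 129×16.3/(1.19×8.314) = 213 K.
Isothermal: T stays 213 K; PV = const ⇒ V₂ = 54.3 L, P₂ = 38.7 kPa.
ΔU = 0 (ideal gas, T constant).
W = nRT ln(V₂/V₁) = 1.19×8.314×213×ln(3.33) = 2530 J.
Q = ΔU + W = 2530 J.

2530 J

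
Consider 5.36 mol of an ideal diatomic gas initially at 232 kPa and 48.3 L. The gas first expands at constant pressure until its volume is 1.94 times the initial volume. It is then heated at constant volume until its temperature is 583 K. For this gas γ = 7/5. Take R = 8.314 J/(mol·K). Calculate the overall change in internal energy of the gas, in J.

T₁ = P₁V₁/(nR) = 232×48.3/(5.36×8.314) = 251 K.
Step 1 — Isobaric: P stays 232 kPa; V/T = const ⇒ T₂ = 488 K, V₂ = 93.7 L.
W = PΔV = 232×(93.7−48.3) kPa·L = 10500 J.
ΔU = nCvΔT = 5.36×20.8×(488−251) = 26300 J.
Q = ΔU + W = nCpΔT = 36900 J.
State after step 1: P = 232 kPa, V = 93.7 L, T = 488 K.
Step 2 — Isochoric: V stays 93.7 L; P/T = const ⇒ T₂ = 583 K, P₂ = 277 kPa.
W = 0 (no volume change).
ΔU = nCvΔT = 5.36×20.8×(583−488) = 10600 J.
Q = ΔU = 10600 J.
Net over both steps: W = 10500 J, Q = 47500 J, ΔU = 36900 J.

36900 J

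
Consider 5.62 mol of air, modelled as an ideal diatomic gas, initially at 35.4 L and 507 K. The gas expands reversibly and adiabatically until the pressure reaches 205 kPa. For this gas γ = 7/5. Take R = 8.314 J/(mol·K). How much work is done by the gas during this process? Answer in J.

17000 J

P₁ = nRT₁/V₁ = 5.62×8.314×507/35.4 = 669 kPa.
Adiabatic: T₂/T₁ = (P₂/P₁)^((γ−1)/γ) ⇒ T₂ = 507×(0.306)^0.286 = 362 K; V₂ = 82.4 L.
ΔU = nCvΔT = 5.62×20.8×(362−507) = -17000 J.
Q = 0 for an adiabatic process, so W = −ΔU = 17000 J.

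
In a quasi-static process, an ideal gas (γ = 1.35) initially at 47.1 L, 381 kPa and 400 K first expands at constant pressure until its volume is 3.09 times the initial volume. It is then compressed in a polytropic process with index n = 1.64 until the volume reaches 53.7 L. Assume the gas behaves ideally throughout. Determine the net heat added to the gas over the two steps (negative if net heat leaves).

n = P₁V₁/(RT₁) = 381×47.1/(8.314×400) = 5.40 mol.
Step 1 — Isobaric: P stays 381 kPa; V/T = const ⇒ T₂ = 1240 K, V₂ = 146 L.
W = PΔV = 381×(146−47.1) kPa·L = 37500 J.
ΔU = nCvΔT = 5.40×23.8×(1240−400) = 107000 J.
Q = ΔU + W = nCpΔT = 145000 J.
State after step 1: P = 381 kPa, V = 146 L, T = 1240 K.
Step 2 — Polytropic n=1.64: T₂ = T₁(V₁/V₂)^(n−1) = 1240×(2.71)^0.64 = 2340 K; P₂ = P₁(V₁/V₂)^n = 1950 kPa.
W = (P₁V₁−P₂V₂)/(n−1) = (381×146−1950×53.7)/0.64 = -77400 J.
ΔU = nCvΔT = 5.40×23.8×(2340−1240) = 141000 J.
Q = ΔU + W = 64100 J.
Net over both steps: W = -39900 J, Q = 209000 J, ΔU = 249000 J.

209000 J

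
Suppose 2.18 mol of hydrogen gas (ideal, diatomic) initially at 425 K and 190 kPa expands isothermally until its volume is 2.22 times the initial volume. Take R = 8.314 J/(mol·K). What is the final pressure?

85.6 kPa

V₁ = nRT₁/P₁ = 2.18×8.314×425/190 = 40.5 L.
Isothermal: T stays 425 K; PV = const ⇒ V₂ = 90.0 L, P₂ = 85.6 kPa.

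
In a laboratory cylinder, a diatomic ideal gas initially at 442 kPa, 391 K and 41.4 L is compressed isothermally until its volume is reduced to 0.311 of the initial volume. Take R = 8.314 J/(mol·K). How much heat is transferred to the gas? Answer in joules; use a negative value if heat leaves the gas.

-21400 J

n = P₁V₁/(RT₁) = 442×41.4/(8.314×391) = 5.63 mol.
Isothermal: T stays 391 K; PV = const ⇒ V₂ = 12.9 L, P₂ = 1420 kPa.
ΔU = 0 (ideal gas, T constant).
W = nRT ln(V₂/V₁) = 5.63×8.314×391×ln(0.311) = -21400 J.
Q = ΔU + W = -21400 J.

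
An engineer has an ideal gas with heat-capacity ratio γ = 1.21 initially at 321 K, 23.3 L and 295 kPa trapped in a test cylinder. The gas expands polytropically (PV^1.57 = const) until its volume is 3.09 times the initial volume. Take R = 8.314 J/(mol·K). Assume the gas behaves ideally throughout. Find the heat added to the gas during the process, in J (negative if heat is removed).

n = P₁V₁/(RT₁) = 295×23.3/(8.314×321) = 2.58 mol.
Polytropic n=1.57: T₂ = T₁(V₁/V₂)^(n−1) = 321×(0.324)^0.57 = 169 K; P₂ = P₁(V₁/V₂)^n = 50.2 kPa.
W = (P₁V₁−P₂V₂)/(n−1) = (295×23.3−50.2×72.0)/0.57 = 5720 J.
ΔU = nCvΔT = 2.58×39.6×(169−321) = -15500 J.
Q = ΔU + W = -9810 J.

-9810 J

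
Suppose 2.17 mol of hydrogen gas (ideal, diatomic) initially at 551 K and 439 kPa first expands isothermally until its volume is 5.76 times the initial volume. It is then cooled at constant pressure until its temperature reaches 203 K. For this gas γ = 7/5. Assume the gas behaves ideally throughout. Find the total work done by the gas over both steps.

11100 J

V₁ = nRT₁/P₁ = 2.17×8.314×551/439 = 22.6 L.
Step 1 — Isothermal: T stays 551 K; PV = const ⇒ V₂ = 130 L, P₂ = 76.2 kPa.
ΔU = 0 (ideal gas, T constant).
W = nRT ln(V₂/V₁) = 2.17×8.314×551×ln(5.76) = 17400 J.
Q = ΔU + W = 17400 J.
State after step 1: P = 76.2 kPa, V = 130 L, T = 551 K.
Step 2 — Isobaric: P stays 76.2 kPa; V/T = const ⇒ T₂ = 203 K, V₂ = 48.1 L.
W = PΔV = 76.2×(48.1−130) kPa·L = -6280 J.
ΔU = nCvΔT = 2.17×20.8×(203−551) = -15700 J.
Q = ΔU + W = nCpΔT = -22000 J.
Net over both steps: W = 11100 J, Q = -4570 J, ΔU = -15700 J.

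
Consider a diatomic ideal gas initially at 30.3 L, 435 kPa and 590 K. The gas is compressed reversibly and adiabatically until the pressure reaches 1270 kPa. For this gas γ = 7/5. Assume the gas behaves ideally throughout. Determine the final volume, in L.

Adiabatic: T₂/T₁ = (P₂/P₁)^((γ−1)/γ) ⇒ T₂ = 590×(2.92)^0.286 = 801 K; V₂ = 14.1 L.

14.1 L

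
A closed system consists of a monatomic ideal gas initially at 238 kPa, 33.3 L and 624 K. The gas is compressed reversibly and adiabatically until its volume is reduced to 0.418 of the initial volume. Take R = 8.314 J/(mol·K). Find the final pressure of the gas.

1020 kPa

Adiabatic: TV^(γ−1) = const ⇒ T₂ = 624×(2.39)^0.667 = 1120 K; PV^γ = const ⇒ P₂ = 1020 kPa.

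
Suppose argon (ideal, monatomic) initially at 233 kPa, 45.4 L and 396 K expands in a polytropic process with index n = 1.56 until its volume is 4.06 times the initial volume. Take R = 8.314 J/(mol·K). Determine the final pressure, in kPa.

26.2 kPa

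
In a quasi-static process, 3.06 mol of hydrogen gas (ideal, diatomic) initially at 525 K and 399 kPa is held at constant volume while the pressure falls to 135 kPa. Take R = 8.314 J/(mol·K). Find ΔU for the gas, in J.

V₁ = nRT₁/P₁ = 3.06×8.314×525/399 = 33.5 L.
Isochoric: V stays 33.5 L; P/T = const ⇒ T₂ = 178 K, P₂ = 135 kPa.
For an ideal gas ΔU = nCvΔT with Cv = (5/2)R = 20.8 J/(mol·K).
ΔU = 3.06×20.8×(178−525) = -22100 J.

-22100 J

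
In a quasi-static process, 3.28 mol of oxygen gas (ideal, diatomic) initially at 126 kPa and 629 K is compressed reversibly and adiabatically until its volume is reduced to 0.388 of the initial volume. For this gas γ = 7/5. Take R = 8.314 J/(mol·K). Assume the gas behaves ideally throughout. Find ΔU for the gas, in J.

19700 J

V₁ = nRT₁/P₁ = 3.28×8.314×629/126 = 136 L.
Adiabatic: TV^(γ−1) = const ⇒ T₂ = 629×(2.58)^0.400 = 919 K; PV^γ = const ⇒ P₂ = 474 kPa.
For an ideal gas ΔU = nCvΔT with Cv = (5/2)R = 20.8 J/(mol·K).
ΔU = 3.28×20.8×(919−629) = 19700 J.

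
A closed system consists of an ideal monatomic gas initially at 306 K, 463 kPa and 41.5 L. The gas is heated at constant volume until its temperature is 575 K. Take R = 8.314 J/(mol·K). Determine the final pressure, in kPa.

870 kPa

Isochoric: V stays 41.5 L; P/T = const ⇒ T₂ = 575 K, P₂ = 870 kPa.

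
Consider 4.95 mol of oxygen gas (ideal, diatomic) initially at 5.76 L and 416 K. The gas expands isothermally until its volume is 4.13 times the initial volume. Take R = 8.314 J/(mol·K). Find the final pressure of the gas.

P₁ = nRT₁/V₁ = 4.95×8.314×416/5.76 = 2970 kPa.
Isothermal: T stays 416 K; PV = const ⇒ V₂ = 23.8 L, P₂ = 720 kPa.

720 kPa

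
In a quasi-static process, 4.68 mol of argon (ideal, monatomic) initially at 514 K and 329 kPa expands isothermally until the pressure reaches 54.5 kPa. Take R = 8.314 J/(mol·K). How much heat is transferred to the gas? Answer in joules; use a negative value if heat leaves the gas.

V₁ = nRT₁/P₁ = 4.68×8.314×514/329 = 60.8 L.
Isothermal: T stays 514 K; PV = const ⇒ V₂ = 367 L, P₂ = 54.5 kPa.
ΔU = 0 (ideal gas, T constant).
W = nRT ln(V₂/V₁) = 4.68×8.314×514×ln(6.04) = 36000 J.
Q = ΔU + W = 36000 J.

36000 J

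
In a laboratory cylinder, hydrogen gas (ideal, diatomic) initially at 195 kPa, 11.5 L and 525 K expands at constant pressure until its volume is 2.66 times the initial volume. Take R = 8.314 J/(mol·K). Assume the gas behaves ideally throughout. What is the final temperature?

1400 K

Isobaric: P stays 195 kPa; V/T = const ⇒ T₂ = 1400 K, V₂ = 30.6 L.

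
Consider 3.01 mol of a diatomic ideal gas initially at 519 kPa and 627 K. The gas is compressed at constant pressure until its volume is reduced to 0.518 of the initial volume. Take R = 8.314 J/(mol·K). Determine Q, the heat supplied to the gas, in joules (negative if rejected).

-26500 J

V₁ = nRT₁/P₁ = 3.01×8.314×627/519 = 30.2 L.
Isobaric: P stays 519 kPa; V/T = const ⇒ T₂ = 325 K, V₂ = 15.7 L.
W = PΔV = 519×(15.7−30.2) kPa·L = -7560 J.
ΔU = nCvΔT = 3.01×20.8×(325−627) = -18900 J.
Q = ΔU + W = nCpΔT = -26500 J.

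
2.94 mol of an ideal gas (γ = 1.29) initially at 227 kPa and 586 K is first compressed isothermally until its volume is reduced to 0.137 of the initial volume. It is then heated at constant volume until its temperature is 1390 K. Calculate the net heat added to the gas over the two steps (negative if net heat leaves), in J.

V₁ = nRT₁/P₁ = 2.94×8.314×586/227 = 63.1 L.
Step 1 — Isothermal: T stays 586 K; PV = const ⇒ V₂ = 8.64 L, P₂ = 1660 kPa.
ΔU = 0 (ideal gas, T constant).
W = nRT ln(V₂/V₁) = 2.94×8.314×586×ln(0.137) = -28500 J.
Q = ΔU + W = -28500 J.
State after step 1: P = 1660 kPa, V = 8.64 L, T = 586 K.
Step 2 — Isochoric: V stays 8.64 L; P/T = const ⇒ T₂ = 1390 K, P₂ = 3930 kPa.
W = 0 (no volume change).
ΔU = nCvΔT = 2.94×28.7×(1390−586) = 67800 J.
Q = ΔU = 67800 J.
Net over both steps: W = -28500 J, Q = 39300 J, ΔU = 67800 J.

39300 J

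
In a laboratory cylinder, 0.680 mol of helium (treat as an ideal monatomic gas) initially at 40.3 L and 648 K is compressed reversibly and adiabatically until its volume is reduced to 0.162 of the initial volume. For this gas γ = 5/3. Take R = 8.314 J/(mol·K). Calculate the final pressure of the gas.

1890 kPa

P₁ = nRT₁/V₁ = 0.680×8.314×648/40.3 = 90.9 kPa.
Adiabatic: TV^(γ−1) = const ⇒ T₂ = 648×(6.17)^0.667 = 2180 K; PV^γ = const ⇒ P₂ = 1890 kPa.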